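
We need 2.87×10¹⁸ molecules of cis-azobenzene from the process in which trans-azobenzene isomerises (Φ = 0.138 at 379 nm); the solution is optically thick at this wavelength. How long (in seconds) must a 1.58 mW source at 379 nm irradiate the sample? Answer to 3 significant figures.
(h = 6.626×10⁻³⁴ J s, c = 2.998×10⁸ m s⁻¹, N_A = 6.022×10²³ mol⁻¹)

Product: 2.87×10¹⁸ / 6.022×10²³ = 4.766×10⁻⁶ mol.
Photons that must be absorbed: 4.766×10⁻⁶ / 0.138 = 3.454×10⁻⁵ mol.
Photon energy: hc/λ = 5.241×10⁻¹⁹ J; per mole, 3.156×10⁵ J mol⁻¹.
Energy required: 3.454×10⁻⁵ × 3.156×10⁵ = 10.90 J.
Time: 10.90 J / 0.00158 W = 6900 s.

t ≈ 6900 s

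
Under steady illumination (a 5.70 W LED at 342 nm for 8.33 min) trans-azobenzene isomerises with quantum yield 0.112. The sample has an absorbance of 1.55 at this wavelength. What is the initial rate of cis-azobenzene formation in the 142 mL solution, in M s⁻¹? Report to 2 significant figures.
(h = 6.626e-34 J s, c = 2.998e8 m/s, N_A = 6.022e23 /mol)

Photon energy at 342 nm: hc/λ = (6.626e-34)(2.998e8)/(342e-9) = 5.808e-19 J.
Energy delivered: (5.70 W)(499.8 s) = 2849 J.
Photons incident: 2849 / 5.808e-19 = 4.905e21, i.e. 4.905e21/6.022e23 = 0.008145 mol.
Fraction absorbed: 1 − 10^(−1.55) = 0.9718.
Photons absorbed: 0.9718 × 0.008145 = 0.007915 mol.
Product formed: 0.112 × 0.007915 = 8.865e-4 mol.
Rate: 8.865e-4 mol / (499.8 s × 0.142 L) = 1.2e-5 M s⁻¹.

1.2e-5 M s⁻¹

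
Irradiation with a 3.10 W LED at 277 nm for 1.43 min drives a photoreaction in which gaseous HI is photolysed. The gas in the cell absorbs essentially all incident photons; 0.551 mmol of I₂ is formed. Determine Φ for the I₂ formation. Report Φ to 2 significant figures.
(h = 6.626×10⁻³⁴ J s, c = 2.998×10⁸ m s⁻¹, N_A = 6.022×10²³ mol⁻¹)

Product: 0.551 mmol = 5.51×10⁻⁴ mol.
Photon energy at 277 nm: hc/λ = (6.626×10⁻³⁴)(2.998×10⁸)/(277×10⁻⁹) = 7.171×10⁻¹⁹ J.
Energy delivered: (3.10 W)(85.8 s) = 266.0 J.
Photons incident: 266.0 / 7.171×10⁻¹⁹ = 3.709×10²⁰, i.e. 3.709×10²⁰/6.022×10²³ = 6.159×10⁻⁴ mol.
Φ = 5.51×10⁻⁴ mol / 6.159×10⁻⁴ mol photons = 0.89.

Φ = 0.89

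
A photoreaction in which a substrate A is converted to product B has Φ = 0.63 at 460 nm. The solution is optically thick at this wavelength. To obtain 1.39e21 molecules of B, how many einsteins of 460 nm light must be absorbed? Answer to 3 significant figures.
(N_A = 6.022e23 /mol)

0.00366 einstein

Product: 1.39e21 / 6.022e23 = 0.002308 mol.
Photons that must be absorbed: 0.002308 / 0.63 = 0.003663 mol.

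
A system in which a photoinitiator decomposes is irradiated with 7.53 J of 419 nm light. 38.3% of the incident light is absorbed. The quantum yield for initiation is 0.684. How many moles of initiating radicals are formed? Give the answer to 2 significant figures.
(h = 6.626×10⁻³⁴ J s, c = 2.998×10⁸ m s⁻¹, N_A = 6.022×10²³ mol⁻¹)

Photon energy at 419 nm: hc/λ = (6.626×10⁻³⁴)(2.998×10⁸)/(419×10⁻⁹) = 4.741×10⁻¹⁹ J.
Photons incident: 7.53 / 4.741×10⁻¹⁹ = 1.588×10¹⁹, i.e. 1.588×10¹⁹/6.022×10²³ = 2.637×10⁻⁵ mol.
Photons absorbed: 0.383 × 2.637×10⁻⁵ = 1.010×10⁻⁵ mol.
Product: Φ × n_abs = 0.684 × 1.010×10⁻⁵ = 6.908×10⁻⁶ mol.

6.9×10⁻⁶ mol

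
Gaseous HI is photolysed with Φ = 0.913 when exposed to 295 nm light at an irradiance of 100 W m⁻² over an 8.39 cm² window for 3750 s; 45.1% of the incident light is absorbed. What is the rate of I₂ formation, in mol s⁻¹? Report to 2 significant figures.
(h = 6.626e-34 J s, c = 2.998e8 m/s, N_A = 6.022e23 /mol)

8.5e-8 mol s⁻¹

Photon energy at 295 nm: hc/λ = (6.626e-34)(2.998e8)/(295e-9) = 6.734e-19 J.
Energy delivered: (100 W m⁻²)(8.39e-4 m²)(3750 s) = 314.6 J.
Photons incident: 314.6 / 6.734e-19 = 4.672e20, i.e. 4.672e20/6.022e23 = 7.758e-4 mol.
Photons absorbed: 0.451 × 7.758e-4 = 3.499e-4 mol.
Product formed: 0.913 × 3.499e-4 = 3.195e-4 mol.
Rate: 3.195e-4 / 3750 s = 8.5e-8 mol s⁻¹.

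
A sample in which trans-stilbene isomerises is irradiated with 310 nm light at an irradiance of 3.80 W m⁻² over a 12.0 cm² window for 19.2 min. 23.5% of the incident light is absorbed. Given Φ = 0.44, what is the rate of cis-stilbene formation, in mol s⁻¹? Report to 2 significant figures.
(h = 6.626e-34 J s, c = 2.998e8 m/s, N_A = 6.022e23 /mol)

Photon energy at 310 nm: hc/λ = (6.626e-34)(2.998e8)/(310e-9) = 6.408e-19 J.
Energy delivered: (3.80 W m⁻²)(12.0e-4 m²)(1152 s) = 5.253 J.
Photons incident: 5.253 / 6.408e-19 = 8.198e18, i.e. 8.198e18/6.022e23 = 1.361e-5 mol.
Photons absorbed: 0.235 × 1.361e-5 = 3.198e-6 mol.
Product formed: 0.44 × 3.198e-6 = 1.407e-6 mol.
Rate: 1.407e-6 / 1152 s = 1.2e-9 mol s⁻¹.

1.2e-9 mol s⁻¹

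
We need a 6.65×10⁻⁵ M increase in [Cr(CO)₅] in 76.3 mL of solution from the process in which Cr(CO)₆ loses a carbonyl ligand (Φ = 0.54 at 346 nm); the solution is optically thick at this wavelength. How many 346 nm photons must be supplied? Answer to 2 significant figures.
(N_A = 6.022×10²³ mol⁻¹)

5.7×10¹⁸ photons

Product: (6.65×10⁻⁵ M)(0.0763 L) = 5.074×10⁻⁶ mol.
Photons that must be absorbed: 5.074×10⁻⁶ / 0.54 = 9.396×10⁻⁶ mol.
Photon count: 9.396×10⁻⁶ × 6.022×10²³ = 5.7×10¹⁸.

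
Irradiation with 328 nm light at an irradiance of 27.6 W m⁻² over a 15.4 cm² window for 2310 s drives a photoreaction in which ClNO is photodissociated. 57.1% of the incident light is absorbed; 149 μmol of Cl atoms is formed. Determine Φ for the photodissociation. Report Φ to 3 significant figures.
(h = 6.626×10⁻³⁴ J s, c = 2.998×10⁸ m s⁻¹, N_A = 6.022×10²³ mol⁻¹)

Product: 149 μmol = 1.49×10⁻⁴ mol.
Photon energy at 328 nm: hc/λ = (6.626×10⁻³⁴)(2.998×10⁸)/(328×10⁻⁹) = 6.056×10⁻¹⁹ J.
Energy delivered: (27.6 W m⁻²)(15.4×10⁻⁴ m²)(2310 s) = 98.18 J.
Photons incident: 98.18 / 6.056×10⁻¹⁹ = 1.621×10²⁰, i.e. 1.621×10²⁰/6.022×10²³ = 2.692×10⁻⁴ mol.
Photons absorbed: 0.571 × 2.692×10⁻⁴ = 1.537×10⁻⁴ mol.
Φ = 1.49×10⁻⁴ mol / 1.537×10⁻⁴ mol photons = 0.969.

Φ = 0.969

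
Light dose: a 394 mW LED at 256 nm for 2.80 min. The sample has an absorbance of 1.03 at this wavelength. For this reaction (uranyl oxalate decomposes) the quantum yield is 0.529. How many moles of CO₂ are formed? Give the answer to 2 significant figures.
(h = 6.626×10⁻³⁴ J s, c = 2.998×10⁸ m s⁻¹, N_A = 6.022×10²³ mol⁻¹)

Photon energy at 256 nm: hc/λ = (6.626×10⁻³⁴)(2.998×10⁸)/(256×10⁻⁹) = 7.760×10⁻¹⁹ J.
Energy delivered: (394 mW)(168 s) = 66.19 J.
Photons incident: 66.19 / 7.760×10⁻¹⁹ = 8.530×10¹⁹, i.e. 8.530×10¹⁹/6.022×10²³ = 1.416×10⁻⁴ mol.
Fraction absorbed: 1 − 10^(−1.03) = 0.9067.
Photons absorbed: 0.9067 × 1.416×10⁻⁴ = 1.284×10⁻⁴ mol.
Product: Φ × n_abs = 0.529 × 1.284×10⁻⁴ = 6.792×10⁻⁵ mol.

6.8×10⁻⁵ mol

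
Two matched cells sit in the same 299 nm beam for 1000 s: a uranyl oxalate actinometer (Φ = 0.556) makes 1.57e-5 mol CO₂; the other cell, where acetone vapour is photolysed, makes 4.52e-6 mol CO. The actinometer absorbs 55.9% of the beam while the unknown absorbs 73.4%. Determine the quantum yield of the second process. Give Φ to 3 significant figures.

Photons absorbed by the actinometer: 1.57e-5 / 0.556 = 2.824e-5 mol.
Incident flux: 2.824e-5 / 0.559 = 5.052e-5 einstein.
Absorbed by unknown: 0.734 × 5.052e-5 = 3.708e-5 mol.
Φ(unknown) = 4.52e-6 / 3.708e-5 = 0.122.

Φ = 0.122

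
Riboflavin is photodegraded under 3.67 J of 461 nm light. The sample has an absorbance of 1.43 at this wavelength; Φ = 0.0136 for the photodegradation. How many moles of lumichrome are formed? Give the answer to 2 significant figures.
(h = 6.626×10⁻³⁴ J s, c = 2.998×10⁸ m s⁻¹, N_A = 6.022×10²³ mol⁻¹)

Photon energy at 461 nm: hc/λ = (6.626×10⁻³⁴)(2.998×10⁸)/(461×10⁻⁹) = 4.309×10⁻¹⁹ J.
Photons incident: 3.67 / 4.309×10⁻¹⁹ = 8.517×10¹⁸, i.e. 8.517×10¹⁸/6.022×10²³ = 1.414×10⁻⁵ mol.
Fraction absorbed: 1 − 10^(−1.43) = 0.9628.
Photons absorbed: 0.9628 × 1.414×10⁻⁵ = 1.361×10⁻⁵ mol.
Product: Φ × n_abs = 0.0136 × 1.361×10⁻⁵ = 1.851×10⁻⁷ mol.

1.9×10⁻⁷ mol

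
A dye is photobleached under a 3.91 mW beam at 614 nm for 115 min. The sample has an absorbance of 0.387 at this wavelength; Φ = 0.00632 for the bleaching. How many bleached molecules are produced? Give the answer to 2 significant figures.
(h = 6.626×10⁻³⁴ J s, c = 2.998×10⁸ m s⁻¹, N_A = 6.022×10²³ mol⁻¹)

3.1×10¹⁷ bleached molecules

Photon energy at 614 nm: hc/λ = (6.626×10⁻³⁴)(2.998×10⁸)/(614×10⁻⁹) = 3.235×10⁻¹⁹ J.
Energy delivered: (3.91 mW)(6900 s) = 26.98 J.
Photons incident: 26.98 / 3.235×10⁻¹⁹ = 8.340×10¹⁹, i.e. 8.340×10¹⁹/6.022×10²³ = 1.385×10⁻⁴ mol.
Fraction absorbed: 1 − 10^(−0.387) = 0.5898.
Photons absorbed: 0.5898 × 1.385×10⁻⁴ = 8.169×10⁻⁵ mol.
Product: Φ × n_abs = 0.00632 × 8.169×10⁻⁵ = 5.163×10⁻⁷ mol.
As a count: 5.163×10⁻⁷ × 6.022×10²³ = 3.1×10¹⁷.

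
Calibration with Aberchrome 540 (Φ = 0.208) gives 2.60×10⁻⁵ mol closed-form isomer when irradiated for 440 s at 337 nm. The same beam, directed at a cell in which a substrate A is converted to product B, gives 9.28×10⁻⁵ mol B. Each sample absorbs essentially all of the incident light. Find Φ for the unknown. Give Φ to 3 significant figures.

Photons absorbed by the actinometer: 2.60×10⁻⁵ / 0.208 = 1.250×10⁻⁴ mol.
Φ(unknown) = 9.28×10⁻⁵ / 1.250×10⁻⁴ = 0.742.

Φ = 0.742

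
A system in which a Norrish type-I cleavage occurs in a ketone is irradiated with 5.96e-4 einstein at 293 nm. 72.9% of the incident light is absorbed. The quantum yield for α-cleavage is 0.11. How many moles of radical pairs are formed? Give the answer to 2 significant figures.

Photons absorbed: 0.729 × 5.96e-4 = 4.345e-4 mol.
Product: Φ × n_abs = 0.11 × 4.345e-4 = 4.780e-5 mol.

4.8e-5 mol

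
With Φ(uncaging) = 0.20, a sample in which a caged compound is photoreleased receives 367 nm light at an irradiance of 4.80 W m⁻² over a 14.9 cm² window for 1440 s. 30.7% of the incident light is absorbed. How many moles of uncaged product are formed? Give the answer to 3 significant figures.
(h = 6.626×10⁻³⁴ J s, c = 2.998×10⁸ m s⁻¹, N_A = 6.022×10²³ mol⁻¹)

Photon energy at 367 nm: hc/λ = (6.626×10⁻³⁴)(2.998×10⁸)/(367×10⁻⁹) = 5.413×10⁻¹⁹ J.
Energy delivered: (4.80 W m⁻²)(14.9×10⁻⁴ m²)(1440 s) = 10.30 J.
Photons incident: 10.30 / 5.413×10⁻¹⁹ = 1.903×10¹⁹, i.e. 1.903×10¹⁹/6.022×10²³ = 3.160×10⁻⁵ mol.
Photons absorbed: 0.307 × 3.160×10⁻⁵ = 9.701×10⁻⁶ mol.
Product: Φ × n_abs = 0.20 × 9.701×10⁻⁶ = 1.940×10⁻⁶ mol.

1.94×10⁻⁶ mol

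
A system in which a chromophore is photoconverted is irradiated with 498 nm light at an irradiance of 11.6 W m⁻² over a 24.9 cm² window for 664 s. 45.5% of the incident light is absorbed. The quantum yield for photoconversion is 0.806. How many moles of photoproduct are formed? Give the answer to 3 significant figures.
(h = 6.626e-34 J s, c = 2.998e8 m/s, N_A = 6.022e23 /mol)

2.93e-5 mol

Photon energy at 498 nm: hc/λ = (6.626e-34)(2.998e8)/(498e-9) = 3.989e-19 J.
Energy delivered: (11.6 W m⁻²)(24.9e-4 m²)(664 s) = 19.18 J.
Photons incident: 19.18 / 3.989e-19 = 4.808e19, i.e. 4.808e19/6.022e23 = 7.984e-5 mol.
Photons absorbed: 0.455 × 7.984e-5 = 3.633e-5 mol.
Product: Φ × n_abs = 0.806 × 3.633e-5 = 2.928e-5 mol.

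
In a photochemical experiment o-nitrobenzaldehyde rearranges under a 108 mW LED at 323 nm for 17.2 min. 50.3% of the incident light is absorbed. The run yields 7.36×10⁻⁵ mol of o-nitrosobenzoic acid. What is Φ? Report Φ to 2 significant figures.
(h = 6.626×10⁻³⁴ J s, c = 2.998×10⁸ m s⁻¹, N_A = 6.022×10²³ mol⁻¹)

Photon energy at 323 nm: hc/λ = (6.626×10⁻³⁴)(2.998×10⁸)/(323×10⁻⁹) = 6.150×10⁻¹⁹ J.
Energy delivered: (108 mW)(1032 s) = 111.5 J.
Photons incident: 111.5 / 6.150×10⁻¹⁹ = 1.813×10²⁰, i.e. 1.813×10²⁰/6.022×10²³ = 3.011×10⁻⁴ mol.
Photons absorbed: 0.503 × 3.011×10⁻⁴ = 1.515×10⁻⁴ mol.
Φ = 7.36×10⁻⁵ mol / 1.515×10⁻⁴ mol photons = 0.49.

Φ = 0.49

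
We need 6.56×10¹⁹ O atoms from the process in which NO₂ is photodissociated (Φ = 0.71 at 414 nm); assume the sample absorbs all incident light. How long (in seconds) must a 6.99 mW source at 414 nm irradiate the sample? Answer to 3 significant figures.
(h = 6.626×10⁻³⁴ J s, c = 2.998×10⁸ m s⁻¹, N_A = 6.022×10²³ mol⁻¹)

t ≈ 6340 s

Product: 6.56×10¹⁹ / 6.022×10²³ = 1.089×10⁻⁴ mol.
Photons that must be absorbed: 1.089×10⁻⁴ / 0.71 = 1.534×10⁻⁴ mol.
Photon energy: hc/λ = 4.798×10⁻¹⁹ J; per mole, 2.889×10⁵ J mol⁻¹.
Energy required: 1.534×10⁻⁴ × 2.889×10⁵ = 44.32 J.
Time: 44.32 J / 0.00699 W = 6340 s.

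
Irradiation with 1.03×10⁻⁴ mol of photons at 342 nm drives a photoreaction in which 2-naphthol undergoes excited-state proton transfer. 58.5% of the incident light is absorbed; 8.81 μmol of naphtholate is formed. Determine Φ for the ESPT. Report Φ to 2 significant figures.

Φ = 0.15

Product: 8.81 μmol = 8.81×10⁻⁶ mol.
Photons absorbed: 0.585 × 1.03×10⁻⁴ = 6.025×10⁻⁵ mol.
Φ = 8.81×10⁻⁶ mol / 6.025×10⁻⁵ mol photons = 0.15.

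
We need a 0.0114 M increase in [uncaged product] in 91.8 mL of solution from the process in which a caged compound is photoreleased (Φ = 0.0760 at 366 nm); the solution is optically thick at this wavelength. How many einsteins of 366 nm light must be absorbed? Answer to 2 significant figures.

0.014 einstein

Product: (0.0114 M)(0.0918 L) = 0.001047 mol.
Photons that must be absorbed: 0.001047 / 0.0760 = 0.01378 mol.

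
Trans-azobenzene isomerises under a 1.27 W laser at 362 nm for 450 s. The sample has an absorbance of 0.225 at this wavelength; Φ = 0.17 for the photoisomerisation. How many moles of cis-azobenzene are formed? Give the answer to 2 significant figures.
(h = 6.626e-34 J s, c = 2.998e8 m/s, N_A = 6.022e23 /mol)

1.2e-4 mol

Photon energy at 362 nm: hc/λ = (6.626e-34)(2.998e8)/(362e-9) = 5.487e-19 J.
Energy delivered: (1.27 W)(450 s) = 571.5 J.
Photons incident: 571.5 / 5.487e-19 = 1.042e21, i.e. 1.042e21/6.022e23 = 0.001730 mol.
Fraction absorbed: 1 − 10^(−0.225) = 0.4043.
Photons absorbed: 0.4043 × 0.001730 = 6.994e-4 mol.
Product: Φ × n_abs = 0.17 × 6.994e-4 = 1.189e-4 mol.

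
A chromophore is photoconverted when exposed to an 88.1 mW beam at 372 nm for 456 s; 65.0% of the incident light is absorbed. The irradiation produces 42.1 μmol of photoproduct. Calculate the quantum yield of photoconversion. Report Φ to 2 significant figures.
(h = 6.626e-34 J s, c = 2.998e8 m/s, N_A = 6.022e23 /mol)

Product: 42.1 μmol = 4.21e-5 mol.
Photon energy at 372 nm: hc/λ = (6.626e-34)(2.998e8)/(372e-9) = 5.340e-19 J.
Energy delivered: (88.1 mW)(456 s) = 40.17 J.
Photons incident: 40.17 / 5.340e-19 = 7.522e19, i.e. 7.522e19/6.022e23 = 1.249e-4 mol.
Photons absorbed: 0.650 × 1.249e-4 = 8.119e-5 mol.
Φ = 4.21e-5 mol / 8.119e-5 mol photons = 0.52.

Φ = 0.52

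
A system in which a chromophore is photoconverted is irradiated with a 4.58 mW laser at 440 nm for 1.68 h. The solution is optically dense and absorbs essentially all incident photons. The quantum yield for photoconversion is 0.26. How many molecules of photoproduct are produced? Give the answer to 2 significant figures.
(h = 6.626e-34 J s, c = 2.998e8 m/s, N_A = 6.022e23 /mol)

Photon energy at 440 nm: hc/λ = (6.626e-34)(2.998e8)/(440e-9) = 4.515e-19 J.
Energy delivered: (4.58 mW)(6048 s) = 27.70 J.
Photons incident: 27.70 / 4.515e-19 = 6.135e19, i.e. 6.135e19/6.022e23 = 1.019e-4 mol.
Product: Φ × n_abs = 0.26 × 1.019e-4 = 2.649e-5 mol.
As a count: 2.649e-5 × 6.022e23 = 1.6e19.

1.6e19 molecules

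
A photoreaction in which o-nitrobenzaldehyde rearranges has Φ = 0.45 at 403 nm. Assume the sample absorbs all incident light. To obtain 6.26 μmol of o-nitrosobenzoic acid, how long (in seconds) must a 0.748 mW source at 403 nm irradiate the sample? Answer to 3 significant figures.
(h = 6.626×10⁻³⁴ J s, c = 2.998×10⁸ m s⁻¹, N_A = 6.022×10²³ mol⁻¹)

Product: 6.26 μmol = 6.26×10⁻⁶ mol.
Photons that must be absorbed: 6.26×10⁻⁶ / 0.45 = 1.391×10⁻⁵ mol.
Photon energy: hc/λ = 4.929×10⁻¹⁹ J; per mole, 2.968×10⁵ J mol⁻¹.
Energy required: 1.391×10⁻⁵ × 2.968×10⁵ = 4.128 J.
Time: 4.128 J / 0.000748 W = 5520 s.

t ≈ 5520 s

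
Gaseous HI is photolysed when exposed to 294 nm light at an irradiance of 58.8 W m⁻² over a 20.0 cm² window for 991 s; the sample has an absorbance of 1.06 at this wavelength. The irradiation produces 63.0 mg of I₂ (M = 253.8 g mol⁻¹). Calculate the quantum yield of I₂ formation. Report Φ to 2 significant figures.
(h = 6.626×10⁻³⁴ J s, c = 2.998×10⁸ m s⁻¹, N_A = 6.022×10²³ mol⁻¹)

Product: 63.0 mg / 253.8 g mol⁻¹ = 2.482×10⁻⁴ mol.
Photon energy at 294 nm: hc/λ = (6.626×10⁻³⁴)(2.998×10⁸)/(294×10⁻⁹) = 6.757×10⁻¹⁹ J.
Energy delivered: (58.8 W m⁻²)(20.0×10⁻⁴ m²)(991 s) = 116.5 J.
Photons incident: 116.5 / 6.757×10⁻¹⁹ = 1.724×10²⁰, i.e. 1.724×10²⁰/6.022×10²³ = 2.863×10⁻⁴ mol.
Fraction absorbed: 1 − 10^(−1.06) = 0.9129.
Photons absorbed: 0.9129 × 2.863×10⁻⁴ = 2.614×10⁻⁴ mol.
Φ = 2.482×10⁻⁴ mol / 2.614×10⁻⁴ mol photons = 0.95.

Φ = 0.95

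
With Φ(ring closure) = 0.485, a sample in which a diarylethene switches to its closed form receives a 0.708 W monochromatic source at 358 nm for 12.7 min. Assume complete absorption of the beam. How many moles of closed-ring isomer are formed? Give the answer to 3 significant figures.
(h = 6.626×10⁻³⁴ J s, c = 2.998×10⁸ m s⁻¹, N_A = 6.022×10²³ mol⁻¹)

7.83×10⁻⁴ mol

Photon energy at 358 nm: hc/λ = (6.626×10⁻³⁴)(2.998×10⁸)/(358×10⁻⁹) = 5.549×10⁻¹⁹ J.
Energy delivered: (0.708 W)(762 s) = 539.5 J.
Photons incident: 539.5 / 5.549×10⁻¹⁹ = 9.722×10²⁰, i.e. 9.722×10²⁰/6.022×10²³ = 0.001614 mol.
Product: Φ × n_abs = 0.485 × 0.001614 = 7.828×10⁻⁴ mol.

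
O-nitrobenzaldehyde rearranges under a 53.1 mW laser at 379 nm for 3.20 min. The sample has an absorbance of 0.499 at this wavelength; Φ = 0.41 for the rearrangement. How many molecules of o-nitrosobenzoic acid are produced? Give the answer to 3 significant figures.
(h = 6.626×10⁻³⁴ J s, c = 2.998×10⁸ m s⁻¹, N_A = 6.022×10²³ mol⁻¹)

5.45×10¹⁸ molecules

Photon energy at 379 nm: hc/λ = (6.626×10⁻³⁴)(2.998×10⁸)/(379×10⁻⁹) = 5.241×10⁻¹⁹ J.
Energy delivered: (53.1 mW)(192 s) = 10.20 J.
Photons incident: 10.20 / 5.241×10⁻¹⁹ = 1.946×10¹⁹, i.e. 1.946×10¹⁹/6.022×10²³ = 3.231×10⁻⁵ mol.
Fraction absorbed: 1 − 10^(−0.499) = 0.6830.
Photons absorbed: 0.6830 × 3.231×10⁻⁵ = 2.207×10⁻⁵ mol.
Product: Φ × n_abs = 0.41 × 2.207×10⁻⁵ = 9.049×10⁻⁶ mol.
As a count: 9.049×10⁻⁶ × 6.022×10²³ = 5.45×10¹⁸.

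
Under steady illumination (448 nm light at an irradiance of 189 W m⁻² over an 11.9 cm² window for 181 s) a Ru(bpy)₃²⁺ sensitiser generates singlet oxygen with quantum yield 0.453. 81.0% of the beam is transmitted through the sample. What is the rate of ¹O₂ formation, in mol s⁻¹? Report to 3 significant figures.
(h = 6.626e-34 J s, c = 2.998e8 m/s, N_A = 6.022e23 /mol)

Photon energy at 448 nm: hc/λ = (6.626e-34)(2.998e8)/(448e-9) = 4.434e-19 J.
Energy delivered: (189 W m⁻²)(11.9e-4 m²)(181 s) = 40.71 J.
Photons incident: 40.71 / 4.434e-19 = 9.181e19, i.e. 9.181e19/6.022e23 = 1.525e-4 mol.
Fraction absorbed: 1 − 81.0/100 = 0.1900.
Photons absorbed: 0.1900 × 1.525e-4 = 2.898e-5 mol.
Product formed: 0.453 × 2.898e-5 = 1.313e-5 mol.
Rate: 1.313e-5 / 181 s = 7.25e-8 mol s⁻¹.

7.25e-8 mol s⁻¹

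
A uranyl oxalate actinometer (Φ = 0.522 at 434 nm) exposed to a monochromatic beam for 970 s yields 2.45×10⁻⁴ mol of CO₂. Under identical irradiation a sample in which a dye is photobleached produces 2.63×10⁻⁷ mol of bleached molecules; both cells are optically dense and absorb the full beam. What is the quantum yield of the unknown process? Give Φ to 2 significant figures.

Φ = 5.6×10⁻⁴

Photons absorbed by the actinometer: 2.45×10⁻⁴ / 0.522 = 4.693×10⁻⁴ mol.
Φ(unknown) = 2.63×10⁻⁷ / 4.693×10⁻⁴ = 5.6×10⁻⁴.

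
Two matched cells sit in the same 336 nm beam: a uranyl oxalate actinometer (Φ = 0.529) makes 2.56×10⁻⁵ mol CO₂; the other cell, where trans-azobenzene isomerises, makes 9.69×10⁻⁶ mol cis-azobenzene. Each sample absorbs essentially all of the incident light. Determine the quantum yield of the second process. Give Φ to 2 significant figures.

Φ = 0.20

Photons absorbed by the actinometer: 2.56×10⁻⁵ / 0.529 = 4.839×10⁻⁵ mol.
Φ(unknown) = 9.69×10⁻⁶ / 4.839×10⁻⁵ = 0.20.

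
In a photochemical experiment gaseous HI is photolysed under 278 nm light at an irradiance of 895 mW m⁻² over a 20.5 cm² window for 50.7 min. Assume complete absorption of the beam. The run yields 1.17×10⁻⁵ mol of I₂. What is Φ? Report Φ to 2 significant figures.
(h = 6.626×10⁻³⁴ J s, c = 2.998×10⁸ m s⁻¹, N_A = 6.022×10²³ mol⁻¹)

Photon energy at 278 nm: hc/λ = (6.626×10⁻³⁴)(2.998×10⁸)/(278×10⁻⁹) = 7.146×10⁻¹⁹ J.
Energy delivered: (895 mW m⁻²)(20.5×10⁻⁴ m²)(3042 s) = 5.581 J.
Photons incident: 5.581 / 7.146×10⁻¹⁹ = 7.810×10¹⁸, i.e. 7.810×10¹⁸/6.022×10²³ = 1.297×10⁻⁵ mol.
Φ = 1.17×10⁻⁵ mol / 1.297×10⁻⁵ mol photons = 0.90.

Φ = 0.90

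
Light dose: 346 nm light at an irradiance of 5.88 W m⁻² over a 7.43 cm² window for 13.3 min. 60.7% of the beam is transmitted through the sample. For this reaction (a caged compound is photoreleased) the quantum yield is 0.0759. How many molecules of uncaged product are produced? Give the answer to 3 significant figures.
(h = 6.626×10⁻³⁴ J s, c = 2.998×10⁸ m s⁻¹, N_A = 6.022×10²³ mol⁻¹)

1.81×10¹⁷ molecules

Photon energy at 346 nm: hc/λ = (6.626×10⁻³⁴)(2.998×10⁸)/(346×10⁻⁹) = 5.741×10⁻¹⁹ J.
Energy delivered: (5.88 W m⁻²)(7.43×10⁻⁴ m²)(798 s) = 3.486 J.
Photons incident: 3.486 / 5.741×10⁻¹⁹ = 6.072×10¹⁸, i.e. 6.072×10¹⁸/6.022×10²³ = 1.008×10⁻⁵ mol.
Fraction absorbed: 1 − 60.7/100 = 0.3930.
Photons absorbed: 0.3930 × 1.008×10⁻⁵ = 3.961×10⁻⁶ mol.
Product: Φ × n_abs = 0.0759 × 3.961×10⁻⁶ = 3.006×10⁻⁷ mol.
As a count: 3.006×10⁻⁷ × 6.022×10²³ = 1.81×10¹⁷.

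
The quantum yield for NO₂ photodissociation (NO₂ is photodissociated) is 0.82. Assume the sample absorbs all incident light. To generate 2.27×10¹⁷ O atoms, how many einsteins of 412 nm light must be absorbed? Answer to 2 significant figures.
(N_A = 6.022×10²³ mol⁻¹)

4.6×10⁻⁷ einstein

Product: 2.27×10¹⁷ / 6.022×10²³ = 3.770×10⁻⁷ mol.
Photons that must be absorbed: 3.770×10⁻⁷ / 0.82 = 4.598×10⁻⁷ mol.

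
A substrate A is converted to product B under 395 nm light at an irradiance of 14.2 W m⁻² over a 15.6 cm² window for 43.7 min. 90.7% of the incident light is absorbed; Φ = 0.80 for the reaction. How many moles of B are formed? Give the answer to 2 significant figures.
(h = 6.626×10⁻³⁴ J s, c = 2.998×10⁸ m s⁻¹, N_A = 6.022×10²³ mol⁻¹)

Photon energy at 395 nm: hc/λ = (6.626×10⁻³⁴)(2.998×10⁸)/(395×10⁻⁹) = 5.029×10⁻¹⁹ J.
Energy delivered: (14.2 W m⁻²)(15.6×10⁻⁴ m²)(2622 s) = 58.08 J.
Photons incident: 58.08 / 5.029×10⁻¹⁹ = 1.155×10²⁰, i.e. 1.155×10²⁰/6.022×10²³ = 1.918×10⁻⁴ mol.
Photons absorbed: 0.907 × 1.918×10⁻⁴ = 1.740×10⁻⁴ mol.
Product: Φ × n_abs = 0.80 × 1.740×10⁻⁴ = 1.392×10⁻⁴ mol.

1.4×10⁻⁴ mol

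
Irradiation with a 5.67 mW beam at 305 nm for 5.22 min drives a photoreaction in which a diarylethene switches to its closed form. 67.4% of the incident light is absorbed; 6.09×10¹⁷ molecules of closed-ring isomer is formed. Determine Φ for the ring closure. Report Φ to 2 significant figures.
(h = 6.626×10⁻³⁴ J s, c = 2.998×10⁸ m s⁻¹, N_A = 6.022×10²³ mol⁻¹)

Φ = 0.33

Product: 6.09×10¹⁷ / 6.022×10²³ = 1.011×10⁻⁶ mol.
Photon energy at 305 nm: hc/λ = (6.626×10⁻³⁴)(2.998×10⁸)/(305×10⁻⁹) = 6.513×10⁻¹⁹ J.
Energy delivered: (5.67 mW)(313.2 s) = 1.776 J.
Photons incident: 1.776 / 6.513×10⁻¹⁹ = 2.727×10¹⁸, i.e. 2.727×10¹⁸/6.022×10²³ = 4.528×10⁻⁶ mol.
Photons absorbed: 0.674 × 4.528×10⁻⁶ = 3.052×10⁻⁶ mol.
Φ = 1.011×10⁻⁶ mol / 3.052×10⁻⁶ mol photons = 0.33.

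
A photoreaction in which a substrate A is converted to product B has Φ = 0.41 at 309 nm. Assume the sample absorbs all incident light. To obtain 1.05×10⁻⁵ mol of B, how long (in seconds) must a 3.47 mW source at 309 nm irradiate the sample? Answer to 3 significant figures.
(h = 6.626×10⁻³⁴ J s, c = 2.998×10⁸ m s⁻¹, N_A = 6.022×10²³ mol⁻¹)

Photons that must be absorbed: 1.05×10⁻⁵ / 0.41 = 2.561×10⁻⁵ mol.
Photon energy: hc/λ = 6.429×10⁻¹⁹ J; per mole, 3.872×10⁵ J mol⁻¹.
Energy required: 2.561×10⁻⁵ × 3.872×10⁵ = 9.916 J.
Time: 9.916 J / 0.00347 W = 2860 s.

t ≈ 2860 s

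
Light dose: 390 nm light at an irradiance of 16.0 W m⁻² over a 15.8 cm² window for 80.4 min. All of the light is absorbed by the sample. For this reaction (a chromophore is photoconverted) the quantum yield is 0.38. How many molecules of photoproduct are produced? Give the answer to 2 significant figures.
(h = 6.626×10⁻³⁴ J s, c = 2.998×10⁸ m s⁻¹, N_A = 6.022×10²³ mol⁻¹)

Photon energy at 390 nm: hc/λ = (6.626×10⁻³⁴)(2.998×10⁸)/(390×10⁻⁹) = 5.094×10⁻¹⁹ J.
Energy delivered: (16.0 W m⁻²)(15.8×10⁻⁴ m²)(4824 s) = 122.0 J.
Photons incident: 122.0 / 5.094×10⁻¹⁹ = 2.395×10²⁰, i.e. 2.395×10²⁰/6.022×10²³ = 3.977×10⁻⁴ mol.
Product: Φ × n_abs = 0.38 × 3.977×10⁻⁴ = 1.511×10⁻⁴ mol.
As a count: 1.511×10⁻⁴ × 6.022×10²³ = 9.1×10¹⁹.

9.1×10¹⁹ molecules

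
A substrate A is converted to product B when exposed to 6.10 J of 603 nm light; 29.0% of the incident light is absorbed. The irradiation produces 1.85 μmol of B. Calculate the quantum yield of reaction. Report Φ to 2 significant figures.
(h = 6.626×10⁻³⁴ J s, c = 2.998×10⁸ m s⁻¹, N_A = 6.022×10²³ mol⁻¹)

Product: 1.85 μmol = 1.85×10⁻⁶ mol.
Photon energy at 603 nm: hc/λ = (6.626×10⁻³⁴)(2.998×10⁸)/(603×10⁻⁹) = 3.294×10⁻¹⁹ J.
Photons incident: 6.10 / 3.294×10⁻¹⁹ = 1.852×10¹⁹, i.e. 1.852×10¹⁹/6.022×10²³ = 3.075×10⁻⁵ mol.
Photons absorbed: 0.290 × 3.075×10⁻⁵ = 8.918×10⁻⁶ mol.
Φ = 1.85×10⁻⁶ mol / 8.918×10⁻⁶ mol photons = 0.21.

Φ = 0.21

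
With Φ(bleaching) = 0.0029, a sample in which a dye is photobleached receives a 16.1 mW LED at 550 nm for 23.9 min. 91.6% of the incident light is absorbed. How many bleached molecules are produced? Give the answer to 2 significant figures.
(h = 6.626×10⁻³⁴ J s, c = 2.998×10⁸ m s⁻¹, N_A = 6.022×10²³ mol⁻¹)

1.7×10¹⁷ bleached molecules

Photon energy at 550 nm: hc/λ = (6.626×10⁻³⁴)(2.998×10⁸)/(550×10⁻⁹) = 3.612×10⁻¹⁹ J.
Energy delivered: (16.1 mW)(1434 s) = 23.09 J.
Photons incident: 23.09 / 3.612×10⁻¹⁹ = 6.393×10¹⁹, i.e. 6.393×10¹⁹/6.022×10²³ = 1.062×10⁻⁴ mol.
Photons absorbed: 0.916 × 1.062×10⁻⁴ = 9.728×10⁻⁵ mol.
Product: Φ × n_abs = 0.0029 × 9.728×10⁻⁵ = 2.821×10⁻⁷ mol.
As a count: 2.821×10⁻⁷ × 6.022×10²³ = 1.7×10¹⁷.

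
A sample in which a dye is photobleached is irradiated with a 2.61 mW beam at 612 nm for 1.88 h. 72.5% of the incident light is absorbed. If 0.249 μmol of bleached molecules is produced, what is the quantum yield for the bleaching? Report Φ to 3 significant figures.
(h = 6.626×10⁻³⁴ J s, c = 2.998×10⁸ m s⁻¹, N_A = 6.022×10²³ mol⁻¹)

Product: 0.249 μmol = 2.49×10⁻⁷ mol.
Photon energy at 612 nm: hc/λ = (6.626×10⁻³⁴)(2.998×10⁸)/(612×10⁻⁹) = 3.246×10⁻¹⁹ J.
Energy delivered: (2.61 mW)(6768 s) = 17.66 J.
Photons incident: 17.66 / 3.246×10⁻¹⁹ = 5.441×10¹⁹, i.e. 5.441×10¹⁹/6.022×10²³ = 9.035×10⁻⁵ mol.
Photons absorbed: 0.725 × 9.035×10⁻⁵ = 6.550×10⁻⁵ mol.
Φ = 2.49×10⁻⁷ mol / 6.550×10⁻⁵ mol photons = 0.00380.

Φ = 0.00380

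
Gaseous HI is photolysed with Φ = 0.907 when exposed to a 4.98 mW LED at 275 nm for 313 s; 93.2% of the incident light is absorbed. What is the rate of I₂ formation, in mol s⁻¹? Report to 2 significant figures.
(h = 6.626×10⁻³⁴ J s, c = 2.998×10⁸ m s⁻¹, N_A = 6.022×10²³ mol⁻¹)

Photon energy at 275 nm: hc/λ = (6.626×10⁻³⁴)(2.998×10⁸)/(275×10⁻⁹) = 7.224×10⁻¹⁹ J.
Energy delivered: (4.98 mW)(313 s) = 1.559 J.
Photons incident: 1.559 / 7.224×10⁻¹⁹ = 2.158×10¹⁸, i.e. 2.158×10¹⁸/6.022×10²³ = 3.584×10⁻⁶ mol.
Photons absorbed: 0.932 × 3.584×10⁻⁶ = 3.340×10⁻⁶ mol.
Product formed: 0.907 × 3.340×10⁻⁶ = 3.029×10⁻⁶ mol.
Rate: 3.029×10⁻⁶ / 313 s = 9.7×10⁻⁹ mol s⁻¹.

9.7×10⁻⁹ mol s⁻¹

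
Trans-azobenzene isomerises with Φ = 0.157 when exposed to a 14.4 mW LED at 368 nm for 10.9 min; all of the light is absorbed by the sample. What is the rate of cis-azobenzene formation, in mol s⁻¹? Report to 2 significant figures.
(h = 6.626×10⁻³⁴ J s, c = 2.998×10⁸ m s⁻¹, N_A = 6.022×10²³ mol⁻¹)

7.0×10⁻⁹ mol s⁻¹

Photon energy at 368 nm: hc/λ = (6.626×10⁻³⁴)(2.998×10⁸)/(368×10⁻⁹) = 5.398×10⁻¹⁹ J.
Energy delivered: (14.4 mW)(654 s) = 9.418 J.
Photons incident: 9.418 / 5.398×10⁻¹⁹ = 1.745×10¹⁹, i.e. 1.745×10¹⁹/6.022×10²³ = 2.898×10⁻⁵ mol.
Product formed: 0.157 × 2.898×10⁻⁵ = 4.550×10⁻⁶ mol.
Rate: 4.550×10⁻⁶ / 654 s = 7.0×10⁻⁹ mol s⁻¹.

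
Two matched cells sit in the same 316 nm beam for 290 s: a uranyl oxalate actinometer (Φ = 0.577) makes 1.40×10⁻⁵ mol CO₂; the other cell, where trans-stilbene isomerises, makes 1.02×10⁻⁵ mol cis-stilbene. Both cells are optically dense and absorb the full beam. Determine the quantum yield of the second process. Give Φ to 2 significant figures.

Φ = 0.42

Photons absorbed by the actinometer: 1.40×10⁻⁵ / 0.577 = 2.426×10⁻⁵ mol.
Φ(unknown) = 1.02×10⁻⁵ / 2.426×10⁻⁵ = 0.42.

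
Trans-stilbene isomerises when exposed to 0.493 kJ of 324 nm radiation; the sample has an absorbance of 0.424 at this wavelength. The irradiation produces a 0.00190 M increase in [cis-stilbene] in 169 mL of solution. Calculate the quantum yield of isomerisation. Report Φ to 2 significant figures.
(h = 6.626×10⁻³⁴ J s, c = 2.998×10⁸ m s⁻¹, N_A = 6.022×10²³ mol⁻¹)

Φ = 0.39

Product: (0.00190 M)(0.169 L) = 3.211×10⁻⁴ mol.
Photon energy at 324 nm: hc/λ = (6.626×10⁻³⁴)(2.998×10⁸)/(324×10⁻⁹) = 6.131×10⁻¹⁹ J.
Incident energy: 0.493 kJ = 493 J.
Photons incident: 493 / 6.131×10⁻¹⁹ = 8.041×10²⁰, i.e. 8.041×10²⁰/6.022×10²³ = 0.001335 mol.
Fraction absorbed: 1 − 10^(−0.424) = 0.6233.
Photons absorbed: 0.6233 × 0.001335 = 8.321×10⁻⁴ mol.
Φ = 3.211×10⁻⁴ mol / 8.321×10⁻⁴ mol photons = 0.39.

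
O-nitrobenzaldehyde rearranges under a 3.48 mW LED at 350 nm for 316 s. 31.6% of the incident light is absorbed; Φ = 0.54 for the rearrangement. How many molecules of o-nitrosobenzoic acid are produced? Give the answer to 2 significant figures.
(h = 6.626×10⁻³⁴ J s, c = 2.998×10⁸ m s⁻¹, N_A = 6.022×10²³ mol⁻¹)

3.3×10¹⁷ molecules

Photon energy at 350 nm: hc/λ = (6.626×10⁻³⁴)(2.998×10⁸)/(350×10⁻⁹) = 5.676×10⁻¹⁹ J.
Energy delivered: (3.48 mW)(316 s) = 1.100 J.
Photons incident: 1.100 / 5.676×10⁻¹⁹ = 1.938×10¹⁸, i.e. 1.938×10¹⁸/6.022×10²³ = 3.218×10⁻⁶ mol.
Photons absorbed: 0.316 × 3.218×10⁻⁶ = 1.017×10⁻⁶ mol.
Product: Φ × n_abs = 0.54 × 1.017×10⁻⁶ = 5.492×10⁻⁷ mol.
As a count: 5.492×10⁻⁷ × 6.022×10²³ = 3.3×10¹⁷.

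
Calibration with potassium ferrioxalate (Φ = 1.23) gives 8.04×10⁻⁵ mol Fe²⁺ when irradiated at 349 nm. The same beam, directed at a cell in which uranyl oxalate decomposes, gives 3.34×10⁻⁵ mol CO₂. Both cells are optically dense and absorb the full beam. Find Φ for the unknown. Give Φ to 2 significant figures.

Φ = 0.51

Photons absorbed by the actinometer: 8.04×10⁻⁵ / 1.23 = 6.537×10⁻⁵ mol.
Φ(unknown) = 3.34×10⁻⁵ / 6.537×10⁻⁵ = 0.51.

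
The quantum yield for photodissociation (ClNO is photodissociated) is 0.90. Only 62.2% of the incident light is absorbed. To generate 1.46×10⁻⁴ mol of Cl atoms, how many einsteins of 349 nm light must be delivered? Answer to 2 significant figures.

2.6×10⁻⁴ einstein

Photons that must be absorbed: 1.46×10⁻⁴ / 0.90 = 1.622×10⁻⁴ mol.
Incident photons needed: 1.622×10⁻⁴ / 0.622 = 2.608×10⁻⁴ mol.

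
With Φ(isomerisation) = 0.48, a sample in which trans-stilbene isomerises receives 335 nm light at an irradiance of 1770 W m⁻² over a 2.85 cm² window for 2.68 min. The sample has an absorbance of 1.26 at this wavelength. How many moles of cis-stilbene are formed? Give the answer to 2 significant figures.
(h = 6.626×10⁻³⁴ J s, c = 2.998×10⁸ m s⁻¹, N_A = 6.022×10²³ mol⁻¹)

Photon energy at 335 nm: hc/λ = (6.626×10⁻³⁴)(2.998×10⁸)/(335×10⁻⁹) = 5.930×10⁻¹⁹ J.
Energy delivered: (1770 W m⁻²)(2.85×10⁻⁴ m²)(160.8 s) = 81.12 J.
Photons incident: 81.12 / 5.930×10⁻¹⁹ = 1.368×10²⁰, i.e. 1.368×10²⁰/6.022×10²³ = 2.272×10⁻⁴ mol.
Fraction absorbed: 1 − 10^(−1.26) = 0.9450.
Photons absorbed: 0.9450 × 2.272×10⁻⁴ = 2.147×10⁻⁴ mol.
Product: Φ × n_abs = 0.48 × 2.147×10⁻⁴ = 1.031×10⁻⁴ mol.

1.0×10⁻⁴ mol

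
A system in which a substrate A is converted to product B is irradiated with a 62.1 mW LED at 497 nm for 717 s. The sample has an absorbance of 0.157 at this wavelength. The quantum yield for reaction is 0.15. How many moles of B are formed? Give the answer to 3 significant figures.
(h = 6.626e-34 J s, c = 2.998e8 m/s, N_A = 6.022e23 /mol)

8.42e-6 mol

Photon energy at 497 nm: hc/λ = (6.626e-34)(2.998e8)/(497e-9) = 3.997e-19 J.
Energy delivered: (62.1 mW)(717 s) = 44.53 J.
Photons incident: 44.53 / 3.997e-19 = 1.114e20, i.e. 1.114e20/6.022e23 = 1.850e-4 mol.
Fraction absorbed: 1 − 10^(−0.157) = 0.3034.
Photons absorbed: 0.3034 × 1.850e-4 = 5.613e-5 mol.
Product: Φ × n_abs = 0.15 × 5.613e-5 = 8.420e-6 mol.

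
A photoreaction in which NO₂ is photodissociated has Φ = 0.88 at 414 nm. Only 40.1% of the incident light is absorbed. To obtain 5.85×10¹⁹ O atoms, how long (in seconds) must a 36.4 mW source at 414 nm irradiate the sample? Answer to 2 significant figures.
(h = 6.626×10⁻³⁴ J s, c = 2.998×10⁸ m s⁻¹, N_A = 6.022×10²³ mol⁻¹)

t ≈ 2200 s

Product: 5.85×10¹⁹ / 6.022×10²³ = 9.714×10⁻⁵ mol.
Photons that must be absorbed: 9.714×10⁻⁵ / 0.88 = 1.104×10⁻⁴ mol.
Incident photons needed: 1.104×10⁻⁴ / 0.401 = 2.753×10⁻⁴ mol.
Photon energy: hc/λ = 4.798×10⁻¹⁹ J; per mole, 2.889×10⁵ J mol⁻¹.
Energy required: 2.753×10⁻⁴ × 2.889×10⁵ = 79.53 J.
Time: 79.53 J / 0.0364 W = 2200 s.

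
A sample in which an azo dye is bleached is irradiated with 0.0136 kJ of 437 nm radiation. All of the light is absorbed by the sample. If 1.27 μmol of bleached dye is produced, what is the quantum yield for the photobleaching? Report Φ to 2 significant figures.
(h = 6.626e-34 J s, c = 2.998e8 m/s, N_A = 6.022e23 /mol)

Product: 1.27 μmol = 1.27e-6 mol.
Photon energy at 437 nm: hc/λ = (6.626e-34)(2.998e8)/(437e-9) = 4.546e-19 J.
Incident energy: 0.0136 kJ = 13.6 J.
Photons incident: 13.6 / 4.546e-19 = 2.992e19, i.e. 2.992e19/6.022e23 = 4.968e-5 mol.
Φ = 1.27e-6 mol / 4.968e-5 mol photons = 0.026.

Φ = 0.026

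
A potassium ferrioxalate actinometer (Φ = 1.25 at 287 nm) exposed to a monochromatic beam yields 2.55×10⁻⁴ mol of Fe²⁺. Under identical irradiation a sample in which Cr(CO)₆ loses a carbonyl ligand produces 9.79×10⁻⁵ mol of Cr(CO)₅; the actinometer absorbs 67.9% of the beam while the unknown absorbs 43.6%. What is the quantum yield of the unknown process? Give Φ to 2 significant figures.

Photons absorbed by the actinometer: 2.55×10⁻⁴ / 1.25 = 2.040×10⁻⁴ mol.
Incident flux: 2.040×10⁻⁴ / 0.679 = 3.004×10⁻⁴ einstein.
Absorbed by unknown: 0.436 × 3.004×10⁻⁴ = 1.310×10⁻⁴ mol.
Φ(unknown) = 9.79×10⁻⁵ / 1.310×10⁻⁴ = 0.75.

Φ = 0.75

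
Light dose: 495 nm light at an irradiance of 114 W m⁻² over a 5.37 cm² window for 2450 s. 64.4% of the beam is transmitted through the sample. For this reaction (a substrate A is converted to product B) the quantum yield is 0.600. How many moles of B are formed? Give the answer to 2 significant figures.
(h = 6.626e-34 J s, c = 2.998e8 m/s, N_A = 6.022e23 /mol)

1.3e-4 mol

Photon energy at 495 nm: hc/λ = (6.626e-34)(2.998e8)/(495e-9) = 4.013e-19 J.
Energy delivered: (114 W m⁻²)(5.37e-4 m²)(2450 s) = 150.0 J.
Photons incident: 150.0 / 4.013e-19 = 3.738e20, i.e. 3.738e20/6.022e23 = 6.207e-4 mol.
Fraction absorbed: 1 − 64.4/100 = 0.3560.
Photons absorbed: 0.3560 × 6.207e-4 = 2.210e-4 mol.
Product: Φ × n_abs = 0.600 × 2.210e-4 = 1.326e-4 mol.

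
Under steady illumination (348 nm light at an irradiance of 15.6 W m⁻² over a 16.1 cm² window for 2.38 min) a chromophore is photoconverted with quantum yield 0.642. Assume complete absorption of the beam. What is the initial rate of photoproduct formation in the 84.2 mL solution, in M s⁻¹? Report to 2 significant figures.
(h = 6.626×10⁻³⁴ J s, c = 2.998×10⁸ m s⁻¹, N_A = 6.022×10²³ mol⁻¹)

5.6×10⁻⁷ M s⁻¹

Photon energy at 348 nm: hc/λ = (6.626×10⁻³⁴)(2.998×10⁸)/(348×10⁻⁹) = 5.708×10⁻¹⁹ J.
Energy delivered: (15.6 W m⁻²)(16.1×10⁻⁴ m²)(142.8 s) = 3.587 J.
Photons incident: 3.587 / 5.708×10⁻¹⁹ = 6.284×10¹⁸, i.e. 6.284×10¹⁸/6.022×10²³ = 1.044×10⁻⁵ mol.
Product formed: 0.642 × 1.044×10⁻⁵ = 6.702×10⁻⁶ mol.
Rate: 6.702×10⁻⁶ mol / (142.8 s × 0.0842 L) = 5.6×10⁻⁷ M s⁻¹.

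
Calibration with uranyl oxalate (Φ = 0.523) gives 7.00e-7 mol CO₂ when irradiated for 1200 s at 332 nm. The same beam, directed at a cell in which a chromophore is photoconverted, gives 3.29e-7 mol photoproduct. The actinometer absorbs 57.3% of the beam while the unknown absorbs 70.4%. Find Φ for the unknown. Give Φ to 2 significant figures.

Photons absorbed by the actinometer: 7.00e-7 / 0.523 = 1.338e-6 mol.
Incident flux: 1.338e-6 / 0.573 = 2.335e-6 einstein.
Absorbed by unknown: 0.704 × 2.335e-6 = 1.644e-6 mol.
Φ(unknown) = 3.29e-7 / 1.644e-6 = 0.20.

Φ = 0.20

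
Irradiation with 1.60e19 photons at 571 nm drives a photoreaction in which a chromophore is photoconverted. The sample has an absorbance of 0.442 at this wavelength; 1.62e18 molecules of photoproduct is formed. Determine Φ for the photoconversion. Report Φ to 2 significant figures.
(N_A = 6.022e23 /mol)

Product: 1.62e18 / 6.022e23 = 2.690e-6 mol.
Moles of photons: 1.60e19 / 6.022e23 = 2.657e-5 mol.
Fraction absorbed: 1 − 10^(−0.442) = 0.6386.
Photons absorbed: 0.6386 × 2.657e-5 = 1.697e-5 mol.
Φ = 2.690e-6 mol / 1.697e-5 mol photons = 0.16.

Φ = 0.16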